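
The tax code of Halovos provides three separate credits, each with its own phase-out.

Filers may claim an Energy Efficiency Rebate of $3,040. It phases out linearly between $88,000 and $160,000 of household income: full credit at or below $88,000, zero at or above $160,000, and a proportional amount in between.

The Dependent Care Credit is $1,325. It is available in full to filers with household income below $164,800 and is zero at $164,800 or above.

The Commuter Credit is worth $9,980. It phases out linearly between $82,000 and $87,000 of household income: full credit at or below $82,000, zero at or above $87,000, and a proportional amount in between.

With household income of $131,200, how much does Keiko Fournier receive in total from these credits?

Energy Efficiency Rebate: $131,200 is $43,200 into a $72,000 phase-out range, leaving 28,800/72,000 of the credit: $3,040 × 28,800/72,000 = $1,216.
Dependent Care Credit: $131,200 is below the $164,800 cutoff, so the full $1,325 applies.
Commuter Credit: $131,200 is at or above $87,000, so the credit is $0.
Total: $1,216 + $1,325 + $0 = $2,541.

$2,541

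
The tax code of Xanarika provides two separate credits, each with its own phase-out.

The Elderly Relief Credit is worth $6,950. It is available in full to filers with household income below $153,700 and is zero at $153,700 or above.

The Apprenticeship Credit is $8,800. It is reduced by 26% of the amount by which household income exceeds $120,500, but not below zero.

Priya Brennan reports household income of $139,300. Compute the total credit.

Elderly Relief Credit: $139,300 is below the $153,700 cutoff, so the full $6,950 applies.
Apprenticeship Credit: 26% of the $18,800 excess over $120,500 is $4,888; credit = $8,800 − $4,888 = $3,912.
Total: $6,950 + $3,912 = $10,862.

$10,862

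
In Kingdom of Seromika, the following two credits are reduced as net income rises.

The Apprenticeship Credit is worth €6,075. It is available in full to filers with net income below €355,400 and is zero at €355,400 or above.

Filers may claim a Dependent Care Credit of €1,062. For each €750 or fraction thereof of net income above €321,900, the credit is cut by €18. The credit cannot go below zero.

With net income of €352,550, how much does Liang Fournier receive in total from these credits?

€6,399

Apprenticeship Credit: €352,550 is below the €355,400 cutoff, so the full €6,075 applies.
Dependent Care Credit: income exceeds €321,900 by €30,650, which is 41 full-or-partial €750 increments; reduction = 41 × €18 = €738, leaving €324.
Total: €6,075 + €324 = €6,399.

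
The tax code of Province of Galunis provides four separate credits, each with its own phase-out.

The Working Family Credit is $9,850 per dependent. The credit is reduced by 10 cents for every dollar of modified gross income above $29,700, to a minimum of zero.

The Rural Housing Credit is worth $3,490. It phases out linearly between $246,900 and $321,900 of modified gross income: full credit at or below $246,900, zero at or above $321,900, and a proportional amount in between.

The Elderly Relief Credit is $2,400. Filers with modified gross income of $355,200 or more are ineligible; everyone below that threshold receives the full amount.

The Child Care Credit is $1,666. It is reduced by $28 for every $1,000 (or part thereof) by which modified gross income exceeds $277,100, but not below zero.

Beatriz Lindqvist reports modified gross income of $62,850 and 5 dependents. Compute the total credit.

Working Family Credit: base = 5 × $9,850 = $49,250. 10% of the $33,150 excess over $29,700 is $3,315; credit = $49,250 − $3,315 = $45,935.
Rural Housing Credit: $62,850 is at or below the $246,900 threshold, so the full $3,490 applies.
Elderly Relief Credit: $62,850 is below the $355,200 cutoff, so the full $2,400 applies.
Child Care Credit: $62,850 is at or below the $277,100 threshold, so the full $1,666 applies.
Total: $45,935 + $3,490 + $2,400 + $1,666 = $53,491.

$53,491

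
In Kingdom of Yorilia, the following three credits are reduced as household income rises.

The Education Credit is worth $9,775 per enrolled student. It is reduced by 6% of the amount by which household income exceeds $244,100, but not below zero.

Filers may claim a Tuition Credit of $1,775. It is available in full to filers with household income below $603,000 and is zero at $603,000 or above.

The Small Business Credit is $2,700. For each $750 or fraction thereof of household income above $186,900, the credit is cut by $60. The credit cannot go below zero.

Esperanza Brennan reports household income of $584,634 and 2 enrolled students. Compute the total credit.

Education Credit: base = 2 × $9,775 = $19,550. 6% of the $340,534 excess over $244,100 is $20,432.04 ≥ base, so the credit is $0.
Tuition Credit: $584,634 is below the $603,000 cutoff, so the full $1,775 applies.
Small Business Credit: income exceeds $186,900 by $397,734 → 531 increments × $60 = $31,860 ≥ base, so the credit is $0.
Total: $0 + $1,775 + $0 = $1,775.

$1,775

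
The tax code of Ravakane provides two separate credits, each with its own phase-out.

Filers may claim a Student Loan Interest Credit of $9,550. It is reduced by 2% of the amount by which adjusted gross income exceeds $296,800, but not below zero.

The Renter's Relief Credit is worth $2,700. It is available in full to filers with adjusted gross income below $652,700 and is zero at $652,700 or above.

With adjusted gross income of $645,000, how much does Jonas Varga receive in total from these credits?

Student Loan Interest Credit: 2% of the $348,200 excess over $296,800 is $6,964; credit = $9,550 − $6,964 = $2,586.
Renter's Relief Credit: $645,000 is below the $652,700 cutoff, so the full $2,700 applies.
Total: $2,586 + $2,700 = $5,286.

$5,286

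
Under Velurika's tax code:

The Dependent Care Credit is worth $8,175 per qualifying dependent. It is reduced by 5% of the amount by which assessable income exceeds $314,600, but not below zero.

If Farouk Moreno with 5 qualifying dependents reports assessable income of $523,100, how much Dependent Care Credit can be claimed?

Dependent Care Credit: base = 5 × $8,175 = $40,875. 5% of the $208,500 excess over $314,600 is $10,425; credit = $40,875 − $10,425 = $30,450.

$30,450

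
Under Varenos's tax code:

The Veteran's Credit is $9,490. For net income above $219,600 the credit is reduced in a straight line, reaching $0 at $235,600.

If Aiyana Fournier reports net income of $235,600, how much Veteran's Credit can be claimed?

Veteran's Credit: $235,600 is at or above $235,600, so the credit is $0.

$0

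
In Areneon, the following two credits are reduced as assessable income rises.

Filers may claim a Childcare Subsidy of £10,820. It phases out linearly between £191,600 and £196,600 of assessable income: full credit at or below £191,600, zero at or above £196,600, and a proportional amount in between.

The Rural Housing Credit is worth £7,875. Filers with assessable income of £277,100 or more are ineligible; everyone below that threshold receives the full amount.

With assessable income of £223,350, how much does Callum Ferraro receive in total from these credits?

Childcare Subsidy: £223,350 is at or above £196,600, so the credit is £0.
Rural Housing Credit: £223,350 is below the £277,100 cutoff, so the full £7,875 applies.
Total: £0 + £7,875 = £7,875.

£7,875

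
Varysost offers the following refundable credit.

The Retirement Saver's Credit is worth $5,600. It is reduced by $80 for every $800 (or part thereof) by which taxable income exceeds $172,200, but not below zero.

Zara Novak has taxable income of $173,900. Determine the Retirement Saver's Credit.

Retirement Saver's Credit: income exceeds $172,200 by $1,700, which is 3 full-or-partial $800 increments; reduction = 3 × $80 = $240, leaving $5,360.

$5,360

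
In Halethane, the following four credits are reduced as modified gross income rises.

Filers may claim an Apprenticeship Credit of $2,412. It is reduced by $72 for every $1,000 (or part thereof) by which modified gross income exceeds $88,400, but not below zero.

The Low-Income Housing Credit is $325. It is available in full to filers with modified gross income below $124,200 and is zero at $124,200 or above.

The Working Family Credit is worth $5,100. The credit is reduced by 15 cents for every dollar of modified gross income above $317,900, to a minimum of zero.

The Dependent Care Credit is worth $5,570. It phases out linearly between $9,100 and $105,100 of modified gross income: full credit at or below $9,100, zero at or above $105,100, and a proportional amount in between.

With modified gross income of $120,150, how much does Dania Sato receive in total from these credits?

$5,533

Apprenticeship Credit: income exceeds $88,400 by $31,750, which is 32 full-or-partial $1,000 increments; reduction = 32 × $72 = $2,304, leaving $108.
Low-Income Housing Credit: $120,150 is below the $124,200 cutoff, so the full $325 applies.
Working Family Credit: $120,150 is at or below the $317,900 threshold, so the full $5,100 applies.
Dependent Care Credit: $120,150 is at or above $105,100, so the credit is $0.
Total: $108 + $325 + $5,100 + $0 = $5,533.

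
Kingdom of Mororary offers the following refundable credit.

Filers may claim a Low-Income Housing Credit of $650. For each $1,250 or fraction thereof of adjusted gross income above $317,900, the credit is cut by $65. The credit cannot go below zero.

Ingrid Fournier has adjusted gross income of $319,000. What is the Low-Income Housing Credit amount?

Low-Income Housing Credit: income exceeds $317,900 by $1,100, which is 1 full-or-partial $1,250 increment; reduction = 1 × $65 = $65, leaving $585.

$585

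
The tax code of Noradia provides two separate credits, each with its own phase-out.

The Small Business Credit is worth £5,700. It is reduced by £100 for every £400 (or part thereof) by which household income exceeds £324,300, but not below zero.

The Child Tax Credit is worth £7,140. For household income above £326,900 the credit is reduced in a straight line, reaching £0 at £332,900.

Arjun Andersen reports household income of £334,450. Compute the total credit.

£3,100

Small Business Credit: income exceeds £324,300 by £10,150, which is 26 full-or-partial £400 increments; reduction = 26 × £100 = £2,600, leaving £3,100.
Child Tax Credit: £334,450 is at or above £332,900, so the credit is £0.
Total: £3,100 + £0 = £3,100.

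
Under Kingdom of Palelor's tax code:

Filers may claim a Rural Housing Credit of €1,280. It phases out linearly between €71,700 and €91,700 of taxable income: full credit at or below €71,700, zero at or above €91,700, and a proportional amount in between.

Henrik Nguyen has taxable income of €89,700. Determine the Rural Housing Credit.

€128

Rural Housing Credit: €89,700 is €18,000 into a €20,000 phase-out range, leaving 2,000/20,000 of the credit: €1,280 × 2,000/20,000 = €128.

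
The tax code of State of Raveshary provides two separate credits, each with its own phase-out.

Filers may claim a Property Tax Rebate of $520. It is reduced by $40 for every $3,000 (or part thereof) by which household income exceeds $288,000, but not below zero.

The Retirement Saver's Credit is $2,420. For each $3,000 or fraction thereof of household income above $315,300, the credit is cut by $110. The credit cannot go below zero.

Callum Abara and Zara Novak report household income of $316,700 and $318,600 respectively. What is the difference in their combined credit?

$150

Callum ($316,700): Property Tax Rebate: income exceeds $288,000 by $28,700, which is 10 full-or-partial $3,000 increments; reduction = 10 × $40 = $400, leaving $120. Retirement Saver's Credit: income exceeds $315,300 by $1,400, which is 1 full-or-partial $3,000 increment; reduction = 1 × $110 = $110, leaving $2,310. total $120 + $2,310 = $2,430
Zara ($318,600): Property Tax Rebate: income exceeds $288,000 by $30,600, which is 11 full-or-partial $3,000 increments; reduction = 11 × $40 = $440, leaving $80. Retirement Saver's Credit: income exceeds $315,300 by $3,300, which is 2 full-or-partial $3,000 increments; reduction = 2 × $110 = $220, leaving $2,200. total $80 + $2,200 = $2,280
Difference: |$2,430 − $2,280| = $150.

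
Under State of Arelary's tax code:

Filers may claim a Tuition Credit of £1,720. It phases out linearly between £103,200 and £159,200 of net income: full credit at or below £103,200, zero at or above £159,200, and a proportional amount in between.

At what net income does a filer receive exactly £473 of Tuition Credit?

£473 is 473/1,720 of the full £1,720, so 1,247/1,720 of the £56,000 range has been used: income = £103,200 + £56,000 × 1,247/1,720 = £143,800.

£143,800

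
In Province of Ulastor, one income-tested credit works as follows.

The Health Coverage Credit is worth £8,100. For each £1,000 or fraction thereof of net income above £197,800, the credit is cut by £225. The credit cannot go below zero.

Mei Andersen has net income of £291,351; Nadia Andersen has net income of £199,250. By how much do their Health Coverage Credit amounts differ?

£7,650

Mei (£291,351): Health Coverage Credit: income exceeds £197,800 by £93,551 → 94 increments × £225 = £21,150 ≥ base, so the credit is £0.
Nadia (£199,250): Health Coverage Credit: income exceeds £197,800 by £1,450, which is 2 full-or-partial £1,000 increments; reduction = 2 × £225 = £450, leaving £7,650.
Difference: |£0 − £7,650| = £7,650.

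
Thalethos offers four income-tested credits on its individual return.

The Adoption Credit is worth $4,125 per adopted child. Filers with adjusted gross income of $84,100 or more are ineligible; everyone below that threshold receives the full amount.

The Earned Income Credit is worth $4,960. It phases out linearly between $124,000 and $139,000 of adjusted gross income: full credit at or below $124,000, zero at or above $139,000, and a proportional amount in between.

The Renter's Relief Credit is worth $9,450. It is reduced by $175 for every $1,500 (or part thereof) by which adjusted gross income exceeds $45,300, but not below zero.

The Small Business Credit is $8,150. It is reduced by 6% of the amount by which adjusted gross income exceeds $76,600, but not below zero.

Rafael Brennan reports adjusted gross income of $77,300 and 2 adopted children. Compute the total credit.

Adoption Credit: base = 2 × $4,125 = $8,250. $77,300 is below the $84,100 cutoff, so the full $8,250 applies.
Earned Income Credit: $77,300 is at or below the $124,000 threshold, so the full $4,960 applies.
Renter's Relief Credit: income exceeds $45,300 by $32,000, which is 22 full-or-partial $1,500 increments; reduction = 22 × $175 = $3,850, leaving $5,600.
Small Business Credit: 6% of the $700 excess over $76,600 is $42; credit = $8,150 − $42 = $8,108.
Total: $8,250 + $4,960 + $5,600 + $8,108 = $26,918.

$26,918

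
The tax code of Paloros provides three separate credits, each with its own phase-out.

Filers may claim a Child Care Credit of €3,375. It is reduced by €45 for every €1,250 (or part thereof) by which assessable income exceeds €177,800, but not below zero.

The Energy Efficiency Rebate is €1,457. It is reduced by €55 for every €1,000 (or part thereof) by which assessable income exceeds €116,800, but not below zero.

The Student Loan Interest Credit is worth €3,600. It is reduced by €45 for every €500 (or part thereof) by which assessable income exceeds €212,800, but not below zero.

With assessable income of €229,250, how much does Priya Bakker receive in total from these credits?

€3,600

Child Care Credit: income exceeds €177,800 by €51,450, which is 42 full-or-partial €1,250 increments; reduction = 42 × €45 = €1,890, leaving €1,485.
Energy Efficiency Rebate: income exceeds €116,800 by €112,450 → 113 increments × €55 = €6,215 ≥ base, so the credit is €0.
Student Loan Interest Credit: income exceeds €212,800 by €16,450, which is 33 full-or-partial €500 increments; reduction = 33 × €45 = €1,485, leaving €2,115.
Total: €1,485 + €0 + €2,115 = €3,600.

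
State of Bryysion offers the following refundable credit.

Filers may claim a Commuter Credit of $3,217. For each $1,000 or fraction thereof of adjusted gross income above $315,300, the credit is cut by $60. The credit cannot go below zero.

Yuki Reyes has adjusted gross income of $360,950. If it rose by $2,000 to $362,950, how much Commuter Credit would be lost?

$120

At $360,950 — income exceeds $315,300 by $45,650, which is 46 full-or-partial $1,000 increments; reduction = 46 × $60 = $2,760, leaving $457.
At $362,950 — income exceeds $315,300 by $47,650, which is 48 full-or-partial $1,000 increments; reduction = 48 × $60 = $2,880, leaving $337.
Lost: $457 − $337 = $120.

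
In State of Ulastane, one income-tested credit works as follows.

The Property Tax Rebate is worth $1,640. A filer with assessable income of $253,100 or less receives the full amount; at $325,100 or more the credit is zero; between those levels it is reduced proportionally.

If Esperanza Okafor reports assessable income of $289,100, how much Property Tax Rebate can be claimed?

$820

Property Tax Rebate: $289,100 is $36,000 into a $72,000 phase-out range, leaving 36,000/72,000 of the credit: $1,640 × 36,000/72,000 = $820.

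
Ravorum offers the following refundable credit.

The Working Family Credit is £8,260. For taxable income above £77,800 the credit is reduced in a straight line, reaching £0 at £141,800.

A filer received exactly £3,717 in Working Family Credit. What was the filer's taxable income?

£113,000

£3,717 is 3,717/8,260 of the full £8,260, so 4,543/8,260 of the £64,000 range has been used: income = £77,800 + £64,000 × 4,543/8,260 = £113,000.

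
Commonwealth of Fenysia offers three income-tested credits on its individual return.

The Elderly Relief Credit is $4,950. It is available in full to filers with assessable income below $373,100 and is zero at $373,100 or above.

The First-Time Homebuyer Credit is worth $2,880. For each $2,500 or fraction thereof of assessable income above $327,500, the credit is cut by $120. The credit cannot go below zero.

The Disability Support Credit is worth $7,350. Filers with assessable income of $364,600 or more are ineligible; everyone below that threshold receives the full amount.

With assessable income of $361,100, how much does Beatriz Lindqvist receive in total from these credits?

Elderly Relief Credit: $361,100 is below the $373,100 cutoff, so the full $4,950 applies.
First-Time Homebuyer Credit: income exceeds $327,500 by $33,600, which is 14 full-or-partial $2,500 increments; reduction = 14 × $120 = $1,680, leaving $1,200.
Disability Support Credit: $361,100 is below the $364,600 cutoff, so the full $7,350 applies.
Total: $4,950 + $1,200 + $7,350 = $13,500.

$13,500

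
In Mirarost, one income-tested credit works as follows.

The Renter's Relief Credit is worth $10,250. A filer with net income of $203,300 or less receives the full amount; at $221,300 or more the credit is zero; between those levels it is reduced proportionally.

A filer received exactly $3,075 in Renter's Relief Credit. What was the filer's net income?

$215,900

$3,075 is 3,075/10,250 of the full $10,250, so 7,175/10,250 of the $18,000 range has been used: income = $203,300 + $18,000 × 7,175/10,250 = $215,900.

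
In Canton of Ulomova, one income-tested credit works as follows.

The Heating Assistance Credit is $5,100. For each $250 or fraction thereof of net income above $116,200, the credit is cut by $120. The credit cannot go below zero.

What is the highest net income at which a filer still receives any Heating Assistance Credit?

$126,700

After 42 increments the reduction is 42 × $120 = $5,040, leaving $60; one more increment wipes it out. Increment 42 ends at excess 42 × $250 = $10,500, so the highest qualifying income is $116,200 + $10,500 = $126,700.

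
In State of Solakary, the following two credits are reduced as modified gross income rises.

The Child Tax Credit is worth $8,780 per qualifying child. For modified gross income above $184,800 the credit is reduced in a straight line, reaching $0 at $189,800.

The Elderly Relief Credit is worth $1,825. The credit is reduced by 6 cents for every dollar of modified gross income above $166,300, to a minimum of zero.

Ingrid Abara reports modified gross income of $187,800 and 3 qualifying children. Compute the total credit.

$11,071

Child Tax Credit: base = 3 × $8,780 = $26,340. $187,800 is $3,000 into a $5,000 phase-out range, leaving 2,000/5,000 of the credit: $26,340 × 2,000/5,000 = $10,536.
Elderly Relief Credit: 6% of the $21,500 excess over $166,300 is $1,290; credit = $1,825 − $1,290 = $535.
Total: $10,536 + $535 = $11,071.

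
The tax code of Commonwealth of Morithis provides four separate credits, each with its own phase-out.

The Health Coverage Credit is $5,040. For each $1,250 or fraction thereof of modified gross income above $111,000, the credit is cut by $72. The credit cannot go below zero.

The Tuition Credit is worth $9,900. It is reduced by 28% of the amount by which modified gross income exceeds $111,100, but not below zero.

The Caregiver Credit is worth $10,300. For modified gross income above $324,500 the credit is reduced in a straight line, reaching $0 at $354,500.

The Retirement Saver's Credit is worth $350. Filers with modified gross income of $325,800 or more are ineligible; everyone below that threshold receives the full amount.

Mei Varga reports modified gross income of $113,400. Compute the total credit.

Health Coverage Credit: income exceeds $111,000 by $2,400, which is 2 full-or-partial $1,250 increments; reduction = 2 × $72 = $144, leaving $4,896.
Tuition Credit: 28% of the $2,300 excess over $111,100 is $644; credit = $9,900 − $644 = $9,256.
Caregiver Credit: $113,400 is at or below the $324,500 threshold, so the full $10,300 applies.
Retirement Saver's Credit: $113,400 is below the $325,800 cutoff, so the full $350 applies.
Total: $4,896 + $9,256 + $10,300 + $350 = $24,802.

$24,802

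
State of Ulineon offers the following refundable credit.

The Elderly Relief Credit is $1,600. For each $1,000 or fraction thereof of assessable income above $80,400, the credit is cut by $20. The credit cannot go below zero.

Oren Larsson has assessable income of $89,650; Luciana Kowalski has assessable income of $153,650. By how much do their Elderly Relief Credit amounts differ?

$1,280

Oren ($89,650): Elderly Relief Credit: income exceeds $80,400 by $9,250, which is 10 full-or-partial $1,000 increments; reduction = 10 × $20 = $200, leaving $1,400.
Luciana ($153,650): Elderly Relief Credit: income exceeds $80,400 by $73,250, which is 74 full-or-partial $1,000 increments; reduction = 74 × $20 = $1,480, leaving $120.
Difference: |$1,400 − $120| = $1,280.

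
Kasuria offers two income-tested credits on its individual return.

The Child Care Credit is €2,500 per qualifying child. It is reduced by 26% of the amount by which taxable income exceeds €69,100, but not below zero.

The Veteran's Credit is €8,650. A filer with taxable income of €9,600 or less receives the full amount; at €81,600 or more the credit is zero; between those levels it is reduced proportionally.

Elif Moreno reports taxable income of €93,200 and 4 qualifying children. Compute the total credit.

Child Care Credit: base = 4 × €2,500 = €10,000. 26% of the €24,100 excess over €69,100 is €6,266; credit = €10,000 − €6,266 = €3,734.
Veteran's Credit: €93,200 is at or above €81,600, so the credit is €0.
Total: €3,734 + €0 = €3,734.

€3,734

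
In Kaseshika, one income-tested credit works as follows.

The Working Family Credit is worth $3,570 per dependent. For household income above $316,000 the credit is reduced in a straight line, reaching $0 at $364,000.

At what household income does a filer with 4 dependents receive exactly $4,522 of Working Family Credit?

Full credit = 4 × $3,570 = $14,280.
$4,522 is 4,522/14,280 of the full $14,280, so 9,758/14,280 of the $48,000 range has been used: income = $316,000 + $48,000 × 9,758/14,280 = $348,800.

$348,800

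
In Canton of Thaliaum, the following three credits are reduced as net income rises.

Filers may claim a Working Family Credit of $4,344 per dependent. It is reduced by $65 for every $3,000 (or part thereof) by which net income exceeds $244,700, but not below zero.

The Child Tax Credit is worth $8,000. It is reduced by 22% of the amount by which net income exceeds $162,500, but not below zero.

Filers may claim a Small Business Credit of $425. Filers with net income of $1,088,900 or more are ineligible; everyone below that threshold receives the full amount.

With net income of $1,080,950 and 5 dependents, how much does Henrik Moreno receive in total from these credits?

Working Family Credit: base = 5 × $4,344 = $21,720. income exceeds $244,700 by $836,250, which is 279 full-or-partial $3,000 increments; reduction = 279 × $65 = $18,135, leaving $3,585.
Child Tax Credit: 22% of the $918,450 excess over $162,500 is $202,059 ≥ base, so the credit is $0.
Small Business Credit: $1,080,950 is below the $1,088,900 cutoff, so the full $425 applies.
Total: $3,585 + $0 + $425 = $4,010.

$4,010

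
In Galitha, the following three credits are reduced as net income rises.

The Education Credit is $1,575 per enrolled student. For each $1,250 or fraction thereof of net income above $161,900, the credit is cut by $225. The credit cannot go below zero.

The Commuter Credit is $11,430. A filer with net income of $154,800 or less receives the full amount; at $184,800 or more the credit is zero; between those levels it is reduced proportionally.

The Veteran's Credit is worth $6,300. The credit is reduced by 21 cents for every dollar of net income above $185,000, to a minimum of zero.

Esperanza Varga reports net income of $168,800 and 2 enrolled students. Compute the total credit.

Education Credit: base = 2 × $1,575 = $3,150. income exceeds $161,900 by $6,900, which is 6 full-or-partial $1,250 increments; reduction = 6 × $225 = $1,350, leaving $1,800.
Commuter Credit: $168,800 is $14,000 into a $30,000 phase-out range, leaving 16,000/30,000 of the credit: $11,430 × 16,000/30,000 = $6,096.
Veteran's Credit: $168,800 is at or below the $185,000 threshold, so the full $6,300 applies.
Total: $1,800 + $6,096 + $6,300 = $14,196.

$14,196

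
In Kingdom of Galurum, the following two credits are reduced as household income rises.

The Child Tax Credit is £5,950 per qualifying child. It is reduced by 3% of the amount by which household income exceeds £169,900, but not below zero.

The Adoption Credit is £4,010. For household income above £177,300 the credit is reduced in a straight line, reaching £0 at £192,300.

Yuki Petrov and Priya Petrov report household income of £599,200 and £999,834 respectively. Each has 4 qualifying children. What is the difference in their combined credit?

£10,921

Yuki (£599,200): Child Tax Credit: base = 4 × £5,950 = £23,800. 3% of the £429,300 excess over £169,900 is £12,879; credit = £23,800 − £12,879 = £10,921. Adoption Credit: £599,200 is at or above £192,300, so the credit is £0. total £10,921 + £0 = £10,921
Priya (£999,834): Child Tax Credit: base = 4 × £5,950 = £23,800. 3% of the £829,934 excess over £169,900 is £24,898.02 ≥ base, so the credit is £0. Adoption Credit: £999,834 is at or above £192,300, so the credit is £0. total £0 + £0 = £0
Difference: |£10,921 − £0| = £10,921.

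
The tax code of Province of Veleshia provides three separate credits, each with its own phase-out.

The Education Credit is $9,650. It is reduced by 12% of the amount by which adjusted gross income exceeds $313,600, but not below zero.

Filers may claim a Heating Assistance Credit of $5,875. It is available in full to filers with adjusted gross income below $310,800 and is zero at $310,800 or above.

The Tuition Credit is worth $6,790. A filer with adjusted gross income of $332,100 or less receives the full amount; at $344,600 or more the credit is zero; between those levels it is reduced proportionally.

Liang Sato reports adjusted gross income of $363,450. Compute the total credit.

$3,668

Education Credit: 12% of the $49,850 excess over $313,600 is $5,982; credit = $9,650 − $5,982 = $3,668.
Heating Assistance Credit: $363,450 meets or exceeds the $310,800 cutoff, so the credit is $0.
Tuition Credit: $363,450 is at or above $344,600, so the credit is $0.
Total: $3,668 + $0 + $0 = $3,668.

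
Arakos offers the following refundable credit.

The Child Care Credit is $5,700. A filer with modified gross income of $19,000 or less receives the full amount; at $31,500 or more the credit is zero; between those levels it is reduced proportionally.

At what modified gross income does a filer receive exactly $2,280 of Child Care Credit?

$2,280 is 2,280/5,700 of the full $5,700, so 3,420/5,700 of the $12,500 range has been used: income = $19,000 + $12,500 × 3,420/5,700 = $26,500.

$26,500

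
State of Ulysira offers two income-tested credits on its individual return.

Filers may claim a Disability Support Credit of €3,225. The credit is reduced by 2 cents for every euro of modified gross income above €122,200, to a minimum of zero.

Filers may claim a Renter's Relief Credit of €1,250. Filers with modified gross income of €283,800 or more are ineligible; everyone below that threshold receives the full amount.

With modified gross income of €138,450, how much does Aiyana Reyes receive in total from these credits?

Disability Support Credit: 2% of the €16,250 excess over €122,200 is €325; credit = €3,225 − €325 = €2,900.
Renter's Relief Credit: €138,450 is below the €283,800 cutoff, so the full €1,250 applies.
Total: €2,900 + €1,250 = €4,150.

€4,150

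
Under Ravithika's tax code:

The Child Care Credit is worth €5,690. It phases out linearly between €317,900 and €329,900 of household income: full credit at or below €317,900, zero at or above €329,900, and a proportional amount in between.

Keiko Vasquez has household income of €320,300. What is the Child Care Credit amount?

€4,552

Child Care Credit: €320,300 is €2,400 into a €12,000 phase-out range, leaving 9,600/12,000 of the credit: €5,690 × 9,600/12,000 = €4,552.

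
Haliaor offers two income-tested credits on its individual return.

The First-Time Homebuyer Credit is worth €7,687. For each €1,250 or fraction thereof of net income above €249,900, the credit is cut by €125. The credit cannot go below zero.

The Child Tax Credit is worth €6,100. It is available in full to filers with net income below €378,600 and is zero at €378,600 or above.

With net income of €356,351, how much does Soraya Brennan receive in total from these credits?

First-Time Homebuyer Credit: income exceeds €249,900 by €106,451 → 86 increments × €125 = €10,750 ≥ base, so the credit is €0.
Child Tax Credit: €356,351 is below the €378,600 cutoff, so the full €6,100 applies.
Total: €0 + €6,100 = €6,100.

€6,100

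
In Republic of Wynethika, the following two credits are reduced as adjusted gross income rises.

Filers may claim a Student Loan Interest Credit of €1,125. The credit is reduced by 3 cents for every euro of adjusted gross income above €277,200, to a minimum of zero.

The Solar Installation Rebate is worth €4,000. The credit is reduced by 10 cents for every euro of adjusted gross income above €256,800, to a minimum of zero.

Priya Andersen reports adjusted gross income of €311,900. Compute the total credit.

Student Loan Interest Credit: 3% of the €34,700 excess over €277,200 is €1,041; credit = €1,125 − €1,041 = €84.
Solar Installation Rebate: 10% of the €55,100 excess over €256,800 is €5,510 ≥ base, so the credit is €0.
Total: €84 + €0 = €84.

€84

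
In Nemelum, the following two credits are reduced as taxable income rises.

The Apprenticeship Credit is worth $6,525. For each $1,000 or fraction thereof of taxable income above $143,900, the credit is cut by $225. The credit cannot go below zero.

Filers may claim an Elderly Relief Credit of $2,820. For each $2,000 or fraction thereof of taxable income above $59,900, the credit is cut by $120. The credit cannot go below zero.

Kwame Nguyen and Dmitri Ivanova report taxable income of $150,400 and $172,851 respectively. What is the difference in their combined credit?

$4,950

Kwame ($150,400): Apprenticeship Credit: income exceeds $143,900 by $6,500, which is 7 full-or-partial $1,000 increments; reduction = 7 × $225 = $1,575, leaving $4,950. Elderly Relief Credit: income exceeds $59,900 by $90,500 → 46 increments × $120 = $5,520 ≥ base, so the credit is $0. total $4,950 + $0 = $4,950
Dmitri ($172,851): Apprenticeship Credit: income exceeds $143,900 by $28,951 → 29 increments × $225 = $6,525 ≥ base, so the credit is $0. Elderly Relief Credit: income exceeds $59,900 by $112,951 → 57 increments × $120 = $6,840 ≥ base, so the credit is $0. total $0 + $0 = $0
Difference: |$4,950 − $0| = $4,950.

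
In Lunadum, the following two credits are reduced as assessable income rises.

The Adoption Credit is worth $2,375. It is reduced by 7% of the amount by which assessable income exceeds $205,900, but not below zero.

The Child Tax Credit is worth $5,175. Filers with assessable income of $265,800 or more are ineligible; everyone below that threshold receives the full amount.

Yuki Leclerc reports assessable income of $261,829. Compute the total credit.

$5,175

Adoption Credit: 7% of the $55,929 excess over $205,900 is $3,915.03 ≥ base, so the credit is $0.
Child Tax Credit: $261,829 is below the $265,800 cutoff, so the full $5,175 applies.
Total: $0 + $5,175 = $5,175.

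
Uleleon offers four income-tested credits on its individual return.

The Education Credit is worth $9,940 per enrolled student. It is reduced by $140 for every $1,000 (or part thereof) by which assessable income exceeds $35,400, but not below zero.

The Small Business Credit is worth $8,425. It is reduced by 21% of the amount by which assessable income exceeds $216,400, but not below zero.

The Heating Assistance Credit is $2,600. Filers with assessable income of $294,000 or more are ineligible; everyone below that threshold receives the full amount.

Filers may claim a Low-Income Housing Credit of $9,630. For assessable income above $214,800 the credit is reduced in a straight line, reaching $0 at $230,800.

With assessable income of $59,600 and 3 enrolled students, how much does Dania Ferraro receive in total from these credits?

$46,975

Education Credit: base = 3 × $9,940 = $29,820. income exceeds $35,400 by $24,200, which is 25 full-or-partial $1,000 increments; reduction = 25 × $140 = $3,500, leaving $26,320.
Small Business Credit: $59,600 is at or below the $216,400 threshold, so the full $8,425 applies.
Heating Assistance Credit: $59,600 is below the $294,000 cutoff, so the full $2,600 applies.
Low-Income Housing Credit: $59,600 is at or below the $214,800 threshold, so the full $9,630 applies.
Total: $26,320 + $8,425 + $2,600 + $9,630 = $46,975.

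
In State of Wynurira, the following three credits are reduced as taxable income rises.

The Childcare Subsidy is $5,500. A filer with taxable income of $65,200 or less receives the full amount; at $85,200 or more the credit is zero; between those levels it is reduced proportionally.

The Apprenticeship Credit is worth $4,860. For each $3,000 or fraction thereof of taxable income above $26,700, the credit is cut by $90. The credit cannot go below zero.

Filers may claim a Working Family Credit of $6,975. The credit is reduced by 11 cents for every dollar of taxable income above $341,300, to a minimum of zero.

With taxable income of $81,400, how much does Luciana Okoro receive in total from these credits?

Childcare Subsidy: $81,400 is $16,200 into a $20,000 phase-out range, leaving 3,800/20,000 of the credit: $5,500 × 3,800/20,000 = $1,045.
Apprenticeship Credit: income exceeds $26,700 by $54,700, which is 19 full-or-partial $3,000 increments; reduction = 19 × $90 = $1,710, leaving $3,150.
Working Family Credit: $81,400 is at or below the $341,300 threshold, so the full $6,975 applies.
Total: $1,045 + $3,150 + $6,975 = $11,170.

$11,170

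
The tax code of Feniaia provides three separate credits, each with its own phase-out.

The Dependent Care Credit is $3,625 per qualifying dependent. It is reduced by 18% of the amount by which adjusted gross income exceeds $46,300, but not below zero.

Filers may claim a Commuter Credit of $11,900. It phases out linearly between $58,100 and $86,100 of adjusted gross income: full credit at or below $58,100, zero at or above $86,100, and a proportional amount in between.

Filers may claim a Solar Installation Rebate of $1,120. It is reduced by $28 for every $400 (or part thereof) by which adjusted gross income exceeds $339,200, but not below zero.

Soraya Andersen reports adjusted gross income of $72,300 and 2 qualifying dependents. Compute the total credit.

$9,555

Dependent Care Credit: base = 2 × $3,625 = $7,250. 18% of the $26,000 excess over $46,300 is $4,680; credit = $7,250 − $4,680 = $2,570.
Commuter Credit: $72,300 is $14,200 into a $28,000 phase-out range, leaving 13,800/28,000 of the credit: $11,900 × 13,800/28,000 = $5,865.
Solar Installation Rebate: $72,300 is at or below the $339,200 threshold, so the full $1,120 applies.
Total: $2,570 + $5,865 + $1,120 = $9,555.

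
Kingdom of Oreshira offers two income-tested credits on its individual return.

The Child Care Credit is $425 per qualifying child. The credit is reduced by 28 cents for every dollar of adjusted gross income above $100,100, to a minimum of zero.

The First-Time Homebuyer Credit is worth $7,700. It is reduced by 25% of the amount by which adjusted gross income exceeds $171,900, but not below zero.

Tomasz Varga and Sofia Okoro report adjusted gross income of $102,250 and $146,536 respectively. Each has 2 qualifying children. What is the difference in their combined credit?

Tomasz ($102,250): Child Care Credit: base = 2 × $425 = $850. 28% of the $2,150 excess over $100,100 is $602; credit = $850 − $602 = $248. First-Time Homebuyer Credit: $102,250 is at or below the $171,900 threshold, so the full $7,700 applies. total $248 + $7,700 = $7,948
Sofia ($146,536): Child Care Credit: base = 2 × $425 = $850. 28% of the $46,436 excess over $100,100 is $13,002.08 ≥ base, so the credit is $0. First-Time Homebuyer Credit: $146,536 is at or below the $171,900 threshold, so the full $7,700 applies. total $0 + $7,700 = $7,700
Difference: |$7,948 − $7,700| = $248.

$248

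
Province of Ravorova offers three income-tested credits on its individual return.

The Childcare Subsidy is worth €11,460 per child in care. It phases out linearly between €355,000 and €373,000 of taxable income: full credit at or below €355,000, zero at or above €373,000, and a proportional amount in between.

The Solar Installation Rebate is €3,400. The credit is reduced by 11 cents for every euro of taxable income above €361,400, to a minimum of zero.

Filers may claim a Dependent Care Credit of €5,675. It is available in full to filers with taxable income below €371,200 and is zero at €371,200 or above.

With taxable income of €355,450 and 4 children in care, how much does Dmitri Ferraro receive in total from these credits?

Childcare Subsidy: base = 4 × €11,460 = €45,840. €355,450 is €450 into a €18,000 phase-out range, leaving 17,550/18,000 of the credit: €45,840 × 17,550/18,000 = €44,694.
Solar Installation Rebate: €355,450 is at or below the €361,400 threshold, so the full €3,400 applies.
Dependent Care Credit: €355,450 is below the €371,200 cutoff, so the full €5,675 applies.
Total: €44,694 + €3,400 + €5,675 = €53,769.

€53,769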